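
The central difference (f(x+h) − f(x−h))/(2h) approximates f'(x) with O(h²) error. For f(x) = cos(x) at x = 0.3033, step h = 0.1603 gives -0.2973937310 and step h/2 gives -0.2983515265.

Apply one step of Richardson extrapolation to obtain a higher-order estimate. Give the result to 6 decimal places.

-0.298671

r = 2, so 2^r = 4.
Numerator 4×A(h/2) − A(h) = 4×(-0.2983515265) − (-0.2973937310) = -0.8960123750
(-0.8960123750) ÷ 3 = -0.2986707917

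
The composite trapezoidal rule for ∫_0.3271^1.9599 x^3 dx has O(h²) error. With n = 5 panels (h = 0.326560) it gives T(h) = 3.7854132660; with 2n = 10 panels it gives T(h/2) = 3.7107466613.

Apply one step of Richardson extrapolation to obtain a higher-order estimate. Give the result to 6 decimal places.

Leading term ∝ h^2; use weight 4 = 2^2.
A(h/2) − A(h) = 3.7107466613 − 3.7854132660 = -0.0746666047
Correction (A(h/2) − A(h))/(4 − 1) = (-0.0746666047)/3 = -0.0248888682
R = A(h/2) + (A(h/2) − A(h))/3 = 3.7107466613 − 0.0248888682 = 3.6858577931

3.685858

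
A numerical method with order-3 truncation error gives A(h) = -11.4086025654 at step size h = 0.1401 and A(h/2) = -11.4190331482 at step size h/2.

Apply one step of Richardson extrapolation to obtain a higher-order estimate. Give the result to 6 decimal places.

-11.420523

Leading term ∝ h^3; use weight 8 = 2^3.
Weighted: (-91.3522651856) − (-11.4086025654) = -79.9436626202
(8 × (-11.4190331482) − (-11.4086025654))/(8 − 1) = -11.4205232315
Correction |R − A(h/2)| = 1.490e-03; gap |A(h/2) − A(h)| = 1.043e-02.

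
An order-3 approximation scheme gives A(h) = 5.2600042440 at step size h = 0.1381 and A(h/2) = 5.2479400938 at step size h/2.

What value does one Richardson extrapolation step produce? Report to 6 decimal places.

5.246217

The method has order 3: 2^3 = 8.
8*5.2479400938 = 41.9835207504; 41.9835207504 − 5.2600042440 = 36.7235165064
R = 36.7235165064/7 = 5.2462166438
Gap between inputs: 1.206e-02; correction applied: −0.0017234500.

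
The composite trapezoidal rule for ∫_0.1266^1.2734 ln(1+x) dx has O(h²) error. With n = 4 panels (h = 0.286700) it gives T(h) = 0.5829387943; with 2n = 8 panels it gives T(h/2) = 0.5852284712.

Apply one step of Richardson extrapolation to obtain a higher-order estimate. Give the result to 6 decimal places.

Method order is 2; weight 2^2 = 4.
2^2·A(h/2) = 2.3409138848; minus A(h) gives 1.7579750905.
Denominator 4 − 1 = 3.
(4·0.5852284712 − 0.5829387943)/(4 − 1) = 0.5859916968
Gap between inputs: 2.290e-03; correction applied: +0.0007632256.

0.585992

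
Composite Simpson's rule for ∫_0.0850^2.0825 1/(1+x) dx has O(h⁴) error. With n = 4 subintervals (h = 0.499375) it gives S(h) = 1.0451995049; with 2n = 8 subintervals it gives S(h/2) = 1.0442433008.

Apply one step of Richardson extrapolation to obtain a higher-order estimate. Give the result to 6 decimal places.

1.044180

r = 4, so 2^r = 16.
Numerator 16·A(h/2) − A(h) = 16·1.0442433008 − 1.0451995049 = 15.6626933079
Denominator 16 − 1 = 15.
(16·1.0442433008 − 1.0451995049)/(16 − 1) = 1.0441795539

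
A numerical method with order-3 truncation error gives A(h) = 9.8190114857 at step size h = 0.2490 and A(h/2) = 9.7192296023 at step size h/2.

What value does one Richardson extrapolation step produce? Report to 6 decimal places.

Order 3 gives 2^r = 8 and 2^r − 1 = 7.
8×9.7192296023 = 77.7538368184; subtract 9.8190114857 → 67.9348253327
(8×9.7192296023 − 9.8190114857)/(8 − 1) = 9.7049750475
Gap between inputs: 9.978e-02; correction applied: −0.0142545548.

9.704975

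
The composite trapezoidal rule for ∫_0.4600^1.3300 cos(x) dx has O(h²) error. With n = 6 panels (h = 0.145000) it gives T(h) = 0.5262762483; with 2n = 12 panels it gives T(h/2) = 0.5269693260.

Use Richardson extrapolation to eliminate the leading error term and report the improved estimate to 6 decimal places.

0.527200

r = 2, so 2^r = 4.
4*0.5269693260 − 0.5262762483 = 1.5816010557
1.5816010557 ÷ 3 = 0.5272003519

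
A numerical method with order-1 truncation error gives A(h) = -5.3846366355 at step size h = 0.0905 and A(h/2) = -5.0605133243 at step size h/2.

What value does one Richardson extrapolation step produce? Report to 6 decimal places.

Order 1 gives 2^r = 2 and 2^r − 1 = 1.
Weighted: (-10.1210266486) − (-5.3846366355) = -4.7363900131
R = (-4.7363900131)/1 = -4.7363900131

-4.736390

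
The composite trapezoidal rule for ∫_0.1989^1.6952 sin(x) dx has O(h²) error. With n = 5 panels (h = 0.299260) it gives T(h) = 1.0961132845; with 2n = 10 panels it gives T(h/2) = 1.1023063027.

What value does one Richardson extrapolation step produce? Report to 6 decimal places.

The method has order 2: 2^2 = 4.
4×1.1023063027 = 4.4092252108; subtract 1.0961132845 → 3.3131119263
Denominator 4 − 1 = 3.
(4×1.1023063027 − 1.0961132845)/(4 − 1) = 1.1043706421

1.104371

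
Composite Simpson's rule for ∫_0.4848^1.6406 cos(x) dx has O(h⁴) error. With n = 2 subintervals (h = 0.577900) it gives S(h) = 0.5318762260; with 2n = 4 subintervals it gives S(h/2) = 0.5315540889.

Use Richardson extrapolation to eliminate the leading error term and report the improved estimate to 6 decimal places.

0.531533

Order 4 gives 2^r = 16 and 2^r − 1 = 15.
Numerator 16·A(h/2) − A(h) = 16·0.5315540889 − 0.5318762260 = 7.9729891964
7.9729891964 ÷ 15 = 0.5315326131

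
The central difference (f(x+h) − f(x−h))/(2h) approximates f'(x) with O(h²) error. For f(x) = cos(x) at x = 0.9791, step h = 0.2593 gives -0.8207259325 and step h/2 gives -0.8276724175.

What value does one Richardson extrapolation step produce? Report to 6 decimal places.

Error is O(h^2); halving h shrinks it by 2^2 = 4.
4·(-0.8276724175) = -3.3106896700; subtract (-0.8207259325) → -2.4899637375
Divide by 2^2 − 1 = 3.
So the Richardson estimate is -0.8299879125.
Gap between inputs: 6.946e-03; correction applied: −0.0023154950.

-0.829988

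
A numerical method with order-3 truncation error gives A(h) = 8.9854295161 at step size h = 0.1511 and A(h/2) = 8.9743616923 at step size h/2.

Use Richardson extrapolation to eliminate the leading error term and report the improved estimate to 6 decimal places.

8.972781

The method has order 3: 2^3 = 8.
Difference of the inputs: 8.9743616923 − 8.9854295161 = -0.0110678238
Correction (A(h/2) − A(h))/(8 − 1) = (-0.0110678238)/7 = -0.0015811177
R = A(h/2) + (A(h/2) − A(h))/7 = 8.9743616923 − 0.0015811177 = 8.9727805746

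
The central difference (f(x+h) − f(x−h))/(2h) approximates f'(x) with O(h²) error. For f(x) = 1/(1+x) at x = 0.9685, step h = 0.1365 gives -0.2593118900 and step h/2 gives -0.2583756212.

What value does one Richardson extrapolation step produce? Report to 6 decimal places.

Order 2 gives 2^r = 4 and 2^r − 1 = 3.
Top: 4(-0.2583756212) − (-0.2593118900) = -0.7741905948
Extrapolated: (-0.7741905948) / 3 = -0.2580635316

-0.258064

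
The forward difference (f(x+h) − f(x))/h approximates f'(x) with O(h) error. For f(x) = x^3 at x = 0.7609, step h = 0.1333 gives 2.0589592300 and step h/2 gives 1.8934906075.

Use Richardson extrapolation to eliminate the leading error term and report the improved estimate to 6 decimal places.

r = 1, so 2^r = 2.
Top: 2(1.8934906075) − (2.0589592300) = 1.7280219850
Denominator 2 − 1 = 1.
1.7280219850 ÷ 1 = 1.7280219850
Correction |R − A(h/2)| = 1.655e-01; gap |A(h/2) − A(h)| = 1.655e-01.

1.728022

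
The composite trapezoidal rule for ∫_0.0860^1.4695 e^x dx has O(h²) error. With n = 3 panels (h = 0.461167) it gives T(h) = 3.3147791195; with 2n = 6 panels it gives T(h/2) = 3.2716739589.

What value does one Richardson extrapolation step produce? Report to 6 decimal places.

Order 2 gives 2^r = 4 and 2^r − 1 = 3.
4·3.2716739589 = 13.0866958356; 13.0866958356 − 3.3147791195 = 9.7719167161
9.7719167161 ÷ 3 = 3.2573055720

3.257306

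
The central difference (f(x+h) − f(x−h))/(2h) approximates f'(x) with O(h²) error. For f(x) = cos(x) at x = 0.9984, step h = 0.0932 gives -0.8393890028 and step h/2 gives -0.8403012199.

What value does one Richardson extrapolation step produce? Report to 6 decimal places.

Method order is 2; weight 2^2 = 4.
Weighted: (-3.3612048796) − (-0.8393890028) = -2.5218158768
(4*(-0.8403012199) − (-0.8393890028))/(4 − 1) = -0.8406052923

-0.840605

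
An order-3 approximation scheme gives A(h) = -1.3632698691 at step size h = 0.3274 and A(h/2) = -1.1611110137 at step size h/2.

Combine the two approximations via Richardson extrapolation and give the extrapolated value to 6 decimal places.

Leading term ∝ h^3; use weight 8 = 2^3.
A(h/2) − A(h) = -1.1611110137 − (-1.3632698691) = 0.2021588554
Divide by 2^3 − 1 = 7: 0.2021588554/7 = 0.0288798365
R = -1.1611110137 + 0.0288798365 = -1.1322311772

-1.132231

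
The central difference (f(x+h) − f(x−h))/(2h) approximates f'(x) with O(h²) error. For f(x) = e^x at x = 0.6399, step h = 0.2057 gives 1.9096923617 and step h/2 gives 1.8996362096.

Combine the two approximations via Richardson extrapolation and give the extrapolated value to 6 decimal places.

1.896284

Error is O(h^2); halving h shrinks it by 2^2 = 4.
Weighted: 7.5985448384 − 1.9096923617 = 5.6888524767
R = 5.6888524767/3 = 1.8962841589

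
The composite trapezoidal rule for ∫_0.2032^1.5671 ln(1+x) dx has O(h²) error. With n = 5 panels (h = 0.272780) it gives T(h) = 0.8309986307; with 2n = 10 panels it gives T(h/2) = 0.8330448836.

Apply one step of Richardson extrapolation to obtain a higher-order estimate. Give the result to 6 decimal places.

r = 2: numerator weight 4, denominator 3.
2^2·A(h/2) = 3.3321795344; minus A(h) gives 2.5011809037.
2.5011809037 ÷ 3 = 0.8337269679

0.833727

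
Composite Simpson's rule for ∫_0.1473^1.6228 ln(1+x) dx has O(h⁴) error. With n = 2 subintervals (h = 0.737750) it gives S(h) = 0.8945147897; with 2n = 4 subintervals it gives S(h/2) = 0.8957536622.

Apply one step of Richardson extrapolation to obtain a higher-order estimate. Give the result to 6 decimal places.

Error is O(h^4); halving h shrinks it by 2^4 = 16.
Top: 16(0.8957536622) − (0.8945147897) = 13.4375438055
Denominator 16 − 1 = 15.
13.4375438055 ÷ 15 = 0.8958362537
Gap between inputs: 1.239e-03; correction applied: +0.0000825915.

0.895836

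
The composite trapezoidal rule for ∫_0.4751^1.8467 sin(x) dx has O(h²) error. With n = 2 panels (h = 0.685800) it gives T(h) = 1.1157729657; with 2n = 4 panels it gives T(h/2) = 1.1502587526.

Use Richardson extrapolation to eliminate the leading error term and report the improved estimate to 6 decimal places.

1.161754

Method order is 2; weight 2^2 = 4.
Weighted: 4.6010350104 − 1.1157729657 = 3.4852620447
Divide by 2^2 − 1 = 3.
Result: 1.1617540149
Correction |R − A(h/2)| = 1.150e-02; gap |A(h/2) − A(h)| = 3.449e-02.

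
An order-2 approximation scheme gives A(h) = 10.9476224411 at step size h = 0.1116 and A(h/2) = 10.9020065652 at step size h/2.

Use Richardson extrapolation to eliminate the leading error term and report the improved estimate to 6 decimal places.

The method has order 2: 2^2 = 4.
Numerator 4*A(h/2) − A(h) = 4*10.9020065652 − 10.9476224411 = 32.6604038197
Extrapolated: 32.6604038197 / 3 = 10.8868012732

10.886801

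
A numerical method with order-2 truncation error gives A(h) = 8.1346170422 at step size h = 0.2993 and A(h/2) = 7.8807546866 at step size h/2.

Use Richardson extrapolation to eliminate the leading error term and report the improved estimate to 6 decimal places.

7.796134

Method order is 2; weight 2^2 = 4.
4×7.8807546866 − 8.1346170422 = 23.3884017042
23.3884017042 ÷ 3 = 7.7961339014
Correction |R − A(h/2)| = 8.462e-02; gap |A(h/2) − A(h)| = 2.539e-01.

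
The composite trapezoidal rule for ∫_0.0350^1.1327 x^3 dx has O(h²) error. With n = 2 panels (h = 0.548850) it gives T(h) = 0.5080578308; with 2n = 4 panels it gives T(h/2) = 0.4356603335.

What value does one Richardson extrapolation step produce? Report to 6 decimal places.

The method has order 2: 2^2 = 4.
Numerator 4 × A(h/2) − A(h) = 4 × 0.4356603335 − 0.5080578308 = 1.2345835032
Extrapolated: 1.2345835032 / 3 = 0.4115278344
Correction |R − A(h/2)| = 2.413e-02; gap |A(h/2) − A(h)| = 7.240e-02.

0.411528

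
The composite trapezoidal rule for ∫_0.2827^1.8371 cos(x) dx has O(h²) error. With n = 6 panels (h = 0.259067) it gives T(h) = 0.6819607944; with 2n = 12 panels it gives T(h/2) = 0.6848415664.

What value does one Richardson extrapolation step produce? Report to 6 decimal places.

r = 2, so 2^r = 4.
4*0.6848415664 − 0.6819607944 = 2.0574054712
(4*0.6848415664 − 0.6819607944)/(4 − 1) = 0.6858018237

0.685802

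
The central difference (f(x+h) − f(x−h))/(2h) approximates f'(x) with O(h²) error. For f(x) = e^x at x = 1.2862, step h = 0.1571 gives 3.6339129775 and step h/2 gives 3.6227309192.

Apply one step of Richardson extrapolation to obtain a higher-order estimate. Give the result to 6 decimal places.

3.619004

Order 2 gives 2^r = 4 and 2^r − 1 = 3.
4 × 3.6227309192 = 14.4909236768; 14.4909236768 − 3.6339129775 = 10.8570106993
(4 × 3.6227309192 − 3.6339129775)/(4 − 1) = 3.6190035664
Shift from A(h/2): −0.0037273528.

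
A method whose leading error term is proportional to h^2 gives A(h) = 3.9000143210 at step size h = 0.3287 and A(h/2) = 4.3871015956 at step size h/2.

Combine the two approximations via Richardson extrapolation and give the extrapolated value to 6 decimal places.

r = 2: numerator weight 4, denominator 3.
Difference of the inputs: 4.3871015956 − 3.9000143210 = 0.4870872746
Divide by 2^2 − 1 = 3: 0.4870872746/3 = 0.1623624249
R = 4.3871015956 + 0.1623624249 = 4.5494640205
Gap between inputs: 4.871e-01; correction applied: +0.1623624249.

4.549464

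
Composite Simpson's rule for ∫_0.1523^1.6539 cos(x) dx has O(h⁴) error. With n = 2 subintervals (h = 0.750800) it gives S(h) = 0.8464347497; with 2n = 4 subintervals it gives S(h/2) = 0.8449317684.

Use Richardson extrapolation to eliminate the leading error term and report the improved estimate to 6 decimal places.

0.844832

Leading term ∝ h^4; use weight 16 = 2^4.
Difference of the inputs: 0.8449317684 − 0.8464347497 = -0.0015029813
Divide by 2^4 − 1 = 15: (-0.0015029813)/15 = -0.0001001988
R = 0.8449317684 − 0.0001001988 = 0.8448315696
Shift from A(h/2): −0.0001001988.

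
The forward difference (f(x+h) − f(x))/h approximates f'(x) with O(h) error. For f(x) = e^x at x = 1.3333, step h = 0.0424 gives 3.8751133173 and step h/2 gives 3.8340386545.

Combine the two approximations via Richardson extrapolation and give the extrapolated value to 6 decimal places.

The method has order 1: 2^1 = 2.
2^1·A(h/2) = 7.6680773090; minus A(h) gives 3.7929639917.
Divide by 2^1 − 1 = 1.
3.7929639917 ÷ 1 = 3.7929639917
Gap between inputs: 4.107e-02; correction applied: −0.0410746628.

3.792964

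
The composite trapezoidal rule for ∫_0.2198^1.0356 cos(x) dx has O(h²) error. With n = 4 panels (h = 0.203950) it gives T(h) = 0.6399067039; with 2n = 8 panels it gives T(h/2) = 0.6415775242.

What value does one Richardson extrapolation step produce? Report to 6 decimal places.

r = 2, so 2^r = 4.
4 × 0.6415775242 − 0.6399067039 = 1.9264033929
1.9264033929 ÷ 3 = 0.6421344643
Shift from A(h/2): +0.0005569401.

0.642134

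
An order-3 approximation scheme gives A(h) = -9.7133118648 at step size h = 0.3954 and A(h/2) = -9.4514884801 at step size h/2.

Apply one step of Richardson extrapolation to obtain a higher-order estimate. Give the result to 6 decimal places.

-9.414085

Leading term ∝ h^3; use weight 8 = 2^3.
Top: 8(-9.4514884801) − (-9.7133118648) = -65.8985959760
(-65.8985959760) ÷ 7 = -9.4140851394
Gap between inputs: 2.618e-01; correction applied: +0.0374033407.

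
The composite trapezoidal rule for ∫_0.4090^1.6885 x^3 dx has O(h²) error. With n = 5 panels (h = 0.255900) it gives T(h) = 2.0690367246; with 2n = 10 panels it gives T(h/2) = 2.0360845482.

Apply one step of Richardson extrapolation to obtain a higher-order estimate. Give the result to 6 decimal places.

2.025100

Leading term ∝ h^2; use weight 4 = 2^2.
Weighted: 8.1443381928 − 2.0690367246 = 6.0753014682
Divide by 2^2 − 1 = 3.
6.0753014682 ÷ 3 = 2.0251004894
Correction |R − A(h/2)| = 1.098e-02; gap |A(h/2) − A(h)| = 3.295e-02.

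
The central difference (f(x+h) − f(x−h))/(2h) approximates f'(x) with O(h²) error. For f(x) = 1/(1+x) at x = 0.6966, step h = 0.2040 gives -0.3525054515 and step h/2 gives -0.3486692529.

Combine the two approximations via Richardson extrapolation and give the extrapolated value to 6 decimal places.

-0.347391

r = 2: numerator weight 4, denominator 3.
2^2*A(h/2) = -1.3946770116; minus A(h) gives -1.0421715601.
(-1.0421715601) ÷ 3 = -0.3473905200
Correction |R − A(h/2)| = 1.279e-03; gap |A(h/2) − A(h)| = 3.836e-03.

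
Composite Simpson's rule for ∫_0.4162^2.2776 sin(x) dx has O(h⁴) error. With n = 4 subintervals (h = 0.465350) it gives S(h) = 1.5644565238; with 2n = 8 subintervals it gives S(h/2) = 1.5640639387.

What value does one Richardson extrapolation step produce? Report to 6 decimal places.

1.564038

Order 4 gives 2^r = 16 and 2^r − 1 = 15.
Numerator 16*A(h/2) − A(h) = 16*1.5640639387 − 1.5644565238 = 23.4605664954
(16*1.5640639387 − 1.5644565238)/(16 − 1) = 1.5640377664
Gap between inputs: 3.926e-04; correction applied: −0.0000261723.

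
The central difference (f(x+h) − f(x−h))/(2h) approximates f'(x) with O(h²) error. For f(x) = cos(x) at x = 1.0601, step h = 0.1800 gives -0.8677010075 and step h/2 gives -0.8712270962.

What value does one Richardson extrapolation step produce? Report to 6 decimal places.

-0.872402

The method has order 2: 2^2 = 4.
Numerator 4*A(h/2) − A(h) = 4*(-0.8712270962) − (-0.8677010075) = -2.6172073773
Denominator 4 − 1 = 3.
(4*(-0.8712270962) − (-0.8677010075))/(4 − 1) = -0.8724024591
Correction |R − A(h/2)| = 1.175e-03; gap |A(h/2) − A(h)| = 3.526e-03.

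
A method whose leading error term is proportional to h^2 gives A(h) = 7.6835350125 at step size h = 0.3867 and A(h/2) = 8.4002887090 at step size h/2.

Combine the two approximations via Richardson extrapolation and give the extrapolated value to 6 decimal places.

With r = 2 the leading error scales as h^2, so the weight is 2^2 = 4.
4×8.4002887090 = 33.6011548360; subtract 7.6835350125 → 25.9176198235
R = 25.9176198235/3 = 8.6392066078

8.639207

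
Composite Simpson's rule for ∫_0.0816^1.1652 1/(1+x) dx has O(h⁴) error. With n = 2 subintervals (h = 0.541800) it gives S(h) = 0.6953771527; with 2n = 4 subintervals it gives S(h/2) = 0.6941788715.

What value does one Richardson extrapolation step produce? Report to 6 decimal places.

r = 4: numerator weight 16, denominator 15.
16*0.6941788715 = 11.1068619440; subtract 0.6953771527 → 10.4114847913
Divide by 2^4 − 1 = 15.
So the Richardson estimate is 0.6940989861.
Shift from A(h/2): −0.0000798854.

0.694099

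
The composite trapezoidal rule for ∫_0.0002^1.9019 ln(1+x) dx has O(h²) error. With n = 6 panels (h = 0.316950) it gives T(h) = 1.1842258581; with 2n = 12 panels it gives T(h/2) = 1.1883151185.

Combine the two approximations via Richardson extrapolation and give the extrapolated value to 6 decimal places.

With r = 2 the leading error scales as h^2, so the weight is 2^2 = 4.
Weighted: 4.7532604740 − 1.1842258581 = 3.5690346159
(4·1.1883151185 − 1.1842258581)/(4 − 1) = 1.1896782053

1.189678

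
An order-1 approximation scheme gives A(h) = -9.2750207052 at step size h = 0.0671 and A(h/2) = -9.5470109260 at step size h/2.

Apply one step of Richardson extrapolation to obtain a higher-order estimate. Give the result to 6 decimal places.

Leading term ∝ h^1; use weight 2 = 2^1.
Difference of the inputs: -9.5470109260 − (-9.2750207052) = -0.2719902208
Divide by 2^1 − 1 = 1: (-0.2719902208)/1 = -0.2719902208
R = A(h/2) + (A(h/2) − A(h))/1 = -9.5470109260 − 0.2719902208 = -9.8190011468

-9.819001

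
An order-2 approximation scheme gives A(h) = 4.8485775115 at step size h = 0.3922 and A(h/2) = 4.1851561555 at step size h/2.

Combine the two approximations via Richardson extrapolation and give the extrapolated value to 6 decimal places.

The method has order 2: 2^2 = 4.
4*4.1851561555 = 16.7406246220; 16.7406246220 − 4.8485775115 = 11.8920471105
11.8920471105 ÷ 3 = 3.9640157035
Shift from A(h/2): −0.2211404520.

3.964016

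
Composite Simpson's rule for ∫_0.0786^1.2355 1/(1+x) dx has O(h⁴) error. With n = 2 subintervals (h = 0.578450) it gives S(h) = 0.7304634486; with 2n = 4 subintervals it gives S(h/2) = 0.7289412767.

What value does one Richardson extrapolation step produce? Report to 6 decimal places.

Leading term ∝ h^4; use weight 16 = 2^4.
Top: 16(0.7289412767) − (0.7304634486) = 10.9325969786
Extrapolated: 10.9325969786 / 15 = 0.7288397986
Correction |R − A(h/2)| = 1.015e-04; gap |A(h/2) − A(h)| = 1.522e-03.

0.728840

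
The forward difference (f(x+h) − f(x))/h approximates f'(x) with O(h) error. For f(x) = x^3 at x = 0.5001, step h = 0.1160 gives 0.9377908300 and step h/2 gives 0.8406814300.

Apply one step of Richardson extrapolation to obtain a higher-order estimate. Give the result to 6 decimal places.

0.743572

Leading term ∝ h^1; use weight 2 = 2^1.
2·0.8406814300 = 1.6813628600; subtract 0.9377908300 → 0.7435720300
Extrapolated: 0.7435720300 / 1 = 0.7435720300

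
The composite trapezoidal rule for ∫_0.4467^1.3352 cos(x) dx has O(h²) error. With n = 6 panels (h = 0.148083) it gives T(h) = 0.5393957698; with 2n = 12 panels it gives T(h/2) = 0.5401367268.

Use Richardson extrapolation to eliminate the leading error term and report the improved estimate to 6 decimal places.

0.540384

Order 2 gives 2^r = 4 and 2^r − 1 = 3.
4 × 0.5401367268 − 0.5393957698 = 1.6211511374
(4 × 0.5401367268 − 0.5393957698)/(4 − 1) = 0.5403837125
Gap between inputs: 7.410e-04; correction applied: +0.0002469857.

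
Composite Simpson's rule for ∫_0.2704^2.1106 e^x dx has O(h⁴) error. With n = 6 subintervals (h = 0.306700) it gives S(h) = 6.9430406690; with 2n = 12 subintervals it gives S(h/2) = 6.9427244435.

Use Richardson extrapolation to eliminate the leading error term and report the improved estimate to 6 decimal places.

r = 4, so 2^r = 16.
Weighted: 111.0835910960 − 6.9430406690 = 104.1405504270
Denominator 16 − 1 = 15.
104.1405504270 ÷ 15 = 6.9427033618

6.942703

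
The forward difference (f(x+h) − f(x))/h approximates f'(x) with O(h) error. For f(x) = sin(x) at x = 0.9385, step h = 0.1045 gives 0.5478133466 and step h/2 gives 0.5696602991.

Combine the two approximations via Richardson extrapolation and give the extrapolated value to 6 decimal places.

Leading term ∝ h^1; use weight 2 = 2^1.
2*0.5696602991 = 1.1393205982; 1.1393205982 − 0.5478133466 = 0.5915072516
0.5915072516 ÷ 1 = 0.5915072516

0.591507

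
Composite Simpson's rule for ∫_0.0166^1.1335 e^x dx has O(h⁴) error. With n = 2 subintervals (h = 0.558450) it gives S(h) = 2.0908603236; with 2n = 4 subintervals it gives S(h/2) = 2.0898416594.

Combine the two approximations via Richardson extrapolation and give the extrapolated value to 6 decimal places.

Method order is 4; weight 2^4 = 16.
16×2.0898416594 = 33.4374665504; 33.4374665504 − 2.0908603236 = 31.3466062268
Denominator 16 − 1 = 15.
Result: 2.0897737485

2.089774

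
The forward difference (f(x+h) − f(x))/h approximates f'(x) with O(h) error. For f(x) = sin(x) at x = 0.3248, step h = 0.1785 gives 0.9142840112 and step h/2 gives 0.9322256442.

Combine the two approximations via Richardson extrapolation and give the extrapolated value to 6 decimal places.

0.950167

Error is O(h^1); halving h shrinks it by 2^1 = 2.
Weighted: 1.8644512884 − 0.9142840112 = 0.9501672772
Extrapolated: 0.9501672772 / 1 = 0.9501672772
Gap between inputs: 1.794e-02; correction applied: +0.0179416330.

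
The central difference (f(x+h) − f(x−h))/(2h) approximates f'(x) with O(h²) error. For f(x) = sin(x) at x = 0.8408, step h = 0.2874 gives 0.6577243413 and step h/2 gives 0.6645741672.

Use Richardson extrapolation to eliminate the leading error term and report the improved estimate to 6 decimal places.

0.666857

Error is O(h^2); halving h shrinks it by 2^2 = 4.
4·0.6645741672 = 2.6582966688; 2.6582966688 − 0.6577243413 = 2.0005723275
Denominator 4 − 1 = 3.
R = 2.0005723275/3 = 0.6668574425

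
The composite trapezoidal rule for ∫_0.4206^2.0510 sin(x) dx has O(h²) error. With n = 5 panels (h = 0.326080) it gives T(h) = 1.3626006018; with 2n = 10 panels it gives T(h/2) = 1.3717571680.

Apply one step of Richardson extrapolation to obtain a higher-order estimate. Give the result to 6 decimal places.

r = 2: numerator weight 4, denominator 3.
4 × 1.3717571680 − 1.3626006018 = 4.1244280702
Divide by 2^2 − 1 = 3.
So the Richardson estimate is 1.3748093567.

1.374809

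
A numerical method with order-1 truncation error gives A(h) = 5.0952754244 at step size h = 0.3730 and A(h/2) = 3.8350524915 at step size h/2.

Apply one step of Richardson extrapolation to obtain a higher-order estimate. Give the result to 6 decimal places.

With r = 1 the leading error scales as h^1, so the weight is 2^1 = 2.
Weighted: 7.6701049830 − 5.0952754244 = 2.5748295586
Extrapolated: 2.5748295586 / 1 = 2.5748295586
Gap between inputs: 1.260e+00; correction applied: −1.2602229329.

2.574830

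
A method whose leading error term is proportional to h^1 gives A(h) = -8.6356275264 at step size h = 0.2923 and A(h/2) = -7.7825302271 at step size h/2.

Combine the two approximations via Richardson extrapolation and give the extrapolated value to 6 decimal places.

Order 1 gives 2^r = 2 and 2^r − 1 = 1.
Numerator 2*A(h/2) − A(h) = 2*(-7.7825302271) − (-8.6356275264) = -6.9294329278
Denominator 2 − 1 = 1.
R = (-6.9294329278)/1 = -6.9294329278

-6.929433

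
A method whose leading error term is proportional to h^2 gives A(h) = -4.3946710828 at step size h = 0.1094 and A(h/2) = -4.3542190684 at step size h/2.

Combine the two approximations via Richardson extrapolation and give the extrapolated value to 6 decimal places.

-4.340735

With r = 2 the leading error scales as h^2, so the weight is 2^2 = 4.
Top: 4(-4.3542190684) − (-4.3946710828) = -13.0222051908
(4*(-4.3542190684) − (-4.3946710828))/(4 − 1) = -4.3407350636
Correction |R − A(h/2)| = 1.348e-02; gap |A(h/2) − A(h)| = 4.045e-02.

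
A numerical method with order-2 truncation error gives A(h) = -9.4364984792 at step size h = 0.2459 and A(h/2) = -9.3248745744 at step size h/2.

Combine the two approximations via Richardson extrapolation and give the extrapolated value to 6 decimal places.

-9.287667

r = 2: numerator weight 4, denominator 3.
4·(-9.3248745744) = -37.2994982976; subtract (-9.4364984792) → -27.8629998184
(4·(-9.3248745744) − (-9.4364984792))/(4 − 1) = -9.2876666061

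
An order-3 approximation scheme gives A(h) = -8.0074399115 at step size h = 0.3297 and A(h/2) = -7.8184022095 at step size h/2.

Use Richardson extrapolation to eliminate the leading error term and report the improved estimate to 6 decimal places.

r = 3, so 2^r = 8.
8×(-7.8184022095) = -62.5472176760; (-62.5472176760) − (-8.0074399115) = -54.5397777645
(-54.5397777645) ÷ 7 = -7.7913968235
Shift from A(h/2): +0.0270053860.

-7.791397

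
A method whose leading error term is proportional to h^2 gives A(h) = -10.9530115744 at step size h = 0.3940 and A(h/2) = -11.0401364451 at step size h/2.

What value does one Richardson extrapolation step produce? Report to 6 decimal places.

-11.069178

Leading term ∝ h^2; use weight 4 = 2^2.
Numerator 4 × A(h/2) − A(h) = 4 × (-11.0401364451) − (-10.9530115744) = -33.2075342060
(4 × (-11.0401364451) − (-10.9530115744))/(4 − 1) = -11.0691780687
Correction |R − A(h/2)| = 2.904e-02; gap |A(h/2) − A(h)| = 8.712e-02.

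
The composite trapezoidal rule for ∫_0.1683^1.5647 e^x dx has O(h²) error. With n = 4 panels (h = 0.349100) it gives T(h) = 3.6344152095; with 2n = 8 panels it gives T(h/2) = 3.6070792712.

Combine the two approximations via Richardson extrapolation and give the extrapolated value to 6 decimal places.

3.597967

Method order is 2; weight 2^2 = 4.
4*3.6070792712 − 3.6344152095 = 10.7939018753
Extrapolated: 10.7939018753 / 3 = 3.5979672918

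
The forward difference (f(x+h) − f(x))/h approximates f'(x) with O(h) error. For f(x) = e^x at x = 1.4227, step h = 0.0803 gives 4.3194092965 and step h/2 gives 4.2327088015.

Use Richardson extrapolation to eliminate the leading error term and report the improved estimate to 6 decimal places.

With r = 1 the leading error scales as h^1, so the weight is 2^1 = 2.
2^1×A(h/2) = 8.4654176030; minus A(h) gives 4.1460083065.
Denominator 2 − 1 = 1.
So the Richardson estimate is 4.1460083065.

4.146008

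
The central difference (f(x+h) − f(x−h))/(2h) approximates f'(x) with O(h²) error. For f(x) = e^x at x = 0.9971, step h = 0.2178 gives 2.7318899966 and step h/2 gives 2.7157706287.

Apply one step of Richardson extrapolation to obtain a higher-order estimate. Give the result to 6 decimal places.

2.710398

The method has order 2: 2^2 = 4.
4*2.7157706287 − 2.7318899966 = 8.1311925182
Divide by 2^2 − 1 = 3.
(4*2.7157706287 − 2.7318899966)/(4 − 1) = 2.7103975061
Correction |R − A(h/2)| = 5.373e-03; gap |A(h/2) − A(h)| = 1.612e-02.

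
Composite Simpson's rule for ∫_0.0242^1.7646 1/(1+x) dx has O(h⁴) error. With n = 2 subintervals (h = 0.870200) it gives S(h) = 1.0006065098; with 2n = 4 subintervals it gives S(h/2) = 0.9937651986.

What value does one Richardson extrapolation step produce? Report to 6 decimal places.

Method order is 4; weight 2^4 = 16.
16×0.9937651986 = 15.9002431776; subtract 1.0006065098 → 14.8996366678
Extrapolated: 14.8996366678 / 15 = 0.9933091112
Shift from A(h/2): −0.0004560874.

0.993309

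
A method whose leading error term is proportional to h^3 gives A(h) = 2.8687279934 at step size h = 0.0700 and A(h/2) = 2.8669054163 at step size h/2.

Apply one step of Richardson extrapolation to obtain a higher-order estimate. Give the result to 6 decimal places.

Order 3 gives 2^r = 8 and 2^r − 1 = 7.
8*2.8669054163 − 2.8687279934 = 20.0665153370
(8*2.8669054163 − 2.8687279934)/(8 − 1) = 2.8666450481
Correction |R − A(h/2)| = 2.604e-04; gap |A(h/2) − A(h)| = 1.823e-03.

2.866645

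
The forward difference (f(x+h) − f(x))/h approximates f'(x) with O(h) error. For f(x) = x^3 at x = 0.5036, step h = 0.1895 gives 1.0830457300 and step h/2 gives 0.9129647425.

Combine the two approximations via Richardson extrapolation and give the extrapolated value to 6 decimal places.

Method order is 1; weight 2^1 = 2.
Numerator 2·A(h/2) − A(h) = 2·0.9129647425 − 1.0830457300 = 0.7428837550
(2·0.9129647425 − 1.0830457300)/(2 − 1) = 0.7428837550

0.742884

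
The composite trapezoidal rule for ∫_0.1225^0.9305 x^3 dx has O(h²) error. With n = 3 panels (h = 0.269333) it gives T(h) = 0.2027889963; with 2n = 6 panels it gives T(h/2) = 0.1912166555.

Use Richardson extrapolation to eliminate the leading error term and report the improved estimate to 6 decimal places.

The method has order 2: 2^2 = 4.
4·0.1912166555 − 0.2027889963 = 0.5620776257
R = 0.5620776257/3 = 0.1873592086

0.187359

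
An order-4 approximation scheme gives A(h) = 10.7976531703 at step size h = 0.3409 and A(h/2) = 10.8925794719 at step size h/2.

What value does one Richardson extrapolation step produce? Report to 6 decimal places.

The method has order 4: 2^4 = 16.
Top: 16(10.8925794719) − (10.7976531703) = 163.4836183801
R = 163.4836183801/15 = 10.8989078920
Gap between inputs: 9.493e-02; correction applied: +0.0063284201.

10.898908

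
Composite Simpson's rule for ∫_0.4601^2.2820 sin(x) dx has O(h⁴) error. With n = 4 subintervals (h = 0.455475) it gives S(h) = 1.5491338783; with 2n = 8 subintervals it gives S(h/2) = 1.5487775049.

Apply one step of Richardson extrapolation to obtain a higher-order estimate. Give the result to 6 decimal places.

1.548754

Order 4 gives 2^r = 16 and 2^r − 1 = 15.
16·1.5487775049 − 1.5491338783 = 23.2313062001
23.2313062001 ÷ 15 = 1.5487537467
Correction |R − A(h/2)| = 2.376e-05; gap |A(h/2) − A(h)| = 3.564e-04.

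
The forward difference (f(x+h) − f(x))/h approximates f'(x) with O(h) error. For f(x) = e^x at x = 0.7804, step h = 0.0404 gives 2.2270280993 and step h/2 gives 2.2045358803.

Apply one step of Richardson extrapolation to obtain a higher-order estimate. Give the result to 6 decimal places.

The method has order 1: 2^1 = 2.
2*2.2045358803 − 2.2270280993 = 2.1820436613
2.1820436613 ÷ 1 = 2.1820436613
Gap between inputs: 2.249e-02; correction applied: −0.0224922190.

2.182044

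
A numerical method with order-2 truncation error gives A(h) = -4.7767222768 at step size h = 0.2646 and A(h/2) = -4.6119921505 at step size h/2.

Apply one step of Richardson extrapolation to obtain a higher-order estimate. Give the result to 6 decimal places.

-4.557082

Method order is 2; weight 2^2 = 4.
4×(-4.6119921505) = -18.4479686020; (-18.4479686020) − (-4.7767222768) = -13.6712463252
Divide by 2^2 − 1 = 3.
R = (-13.6712463252)/3 = -4.5570821084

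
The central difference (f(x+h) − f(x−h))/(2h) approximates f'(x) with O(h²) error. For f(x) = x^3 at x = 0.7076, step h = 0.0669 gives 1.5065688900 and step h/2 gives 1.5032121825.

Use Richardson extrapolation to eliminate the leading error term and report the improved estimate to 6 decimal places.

1.502093

Order 2 gives 2^r = 4 and 2^r − 1 = 3.
Weighted: 6.0128487300 − 1.5065688900 = 4.5062798400
Denominator 4 − 1 = 3.
Extrapolated: 4.5062798400 / 3 = 1.5020932800
Shift from A(h/2): −0.0011189025.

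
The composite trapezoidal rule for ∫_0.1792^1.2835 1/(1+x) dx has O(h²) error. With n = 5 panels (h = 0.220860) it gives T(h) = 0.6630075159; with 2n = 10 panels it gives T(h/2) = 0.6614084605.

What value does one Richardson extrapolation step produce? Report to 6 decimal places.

Error is O(h^2); halving h shrinks it by 2^2 = 4.
4×0.6614084605 = 2.6456338420; 2.6456338420 − 0.6630075159 = 1.9826263261
Extrapolated: 1.9826263261 / 3 = 0.6608754420
Correction |R − A(h/2)| = 5.330e-04; gap |A(h/2) − A(h)| = 1.599e-03.

0.660875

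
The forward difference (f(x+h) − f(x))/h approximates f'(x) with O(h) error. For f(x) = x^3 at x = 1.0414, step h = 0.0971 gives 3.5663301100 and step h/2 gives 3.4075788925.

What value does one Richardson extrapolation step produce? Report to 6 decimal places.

Error is O(h^1); halving h shrinks it by 2^1 = 2.
2 × 3.4075788925 = 6.8151577850; 6.8151577850 − 3.5663301100 = 3.2488276750
(2 × 3.4075788925 − 3.5663301100)/(2 − 1) = 3.2488276750
Correction |R − A(h/2)| = 1.588e-01; gap |A(h/2) − A(h)| = 1.588e-01.

3.248828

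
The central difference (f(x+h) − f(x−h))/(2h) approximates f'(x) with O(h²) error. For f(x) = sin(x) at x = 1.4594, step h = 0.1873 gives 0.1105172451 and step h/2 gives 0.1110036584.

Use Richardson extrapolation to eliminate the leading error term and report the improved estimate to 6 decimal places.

0.111166

r = 2, so 2^r = 4.
4*0.1110036584 = 0.4440146336; subtract 0.1105172451 → 0.3334973885
Divide by 2^2 − 1 = 3.
(4*0.1110036584 − 0.1105172451)/(4 − 1) = 0.1111657962
Correction |R − A(h/2)| = 1.621e-04; gap |A(h/2) − A(h)| = 4.864e-04.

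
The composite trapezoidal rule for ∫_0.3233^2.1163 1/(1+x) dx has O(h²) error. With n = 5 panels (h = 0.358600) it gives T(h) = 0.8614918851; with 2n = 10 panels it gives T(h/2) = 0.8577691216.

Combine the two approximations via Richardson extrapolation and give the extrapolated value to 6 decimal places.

0.856528

With r = 2 the leading error scales as h^2, so the weight is 2^2 = 4.
4·0.8577691216 − 0.8614918851 = 2.5695846013
Divide by 2^2 − 1 = 3.
So the Richardson estimate is 0.8565282004.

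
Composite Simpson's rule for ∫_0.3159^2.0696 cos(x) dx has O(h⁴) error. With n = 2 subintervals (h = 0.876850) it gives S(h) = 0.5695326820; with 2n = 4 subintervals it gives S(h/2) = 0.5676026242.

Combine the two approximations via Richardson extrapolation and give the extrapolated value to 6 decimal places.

r = 4: numerator weight 16, denominator 15.
2^4*A(h/2) = 9.0816419872; minus A(h) gives 8.5121093052.
Divide by 2^4 − 1 = 15.
(16*0.5676026242 − 0.5695326820)/(16 − 1) = 0.5674739537
Correction |R − A(h/2)| = 1.287e-04; gap |A(h/2) − A(h)| = 1.930e-03.

0.567474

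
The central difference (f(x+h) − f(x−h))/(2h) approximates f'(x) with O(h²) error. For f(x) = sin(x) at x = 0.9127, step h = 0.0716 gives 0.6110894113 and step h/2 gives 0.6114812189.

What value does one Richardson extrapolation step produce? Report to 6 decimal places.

0.611612

Error is O(h^2); halving h shrinks it by 2^2 = 4.
Weighted: 2.4459248756 − 0.6110894113 = 1.8348354643
Denominator 4 − 1 = 3.
So the Richardson estimate is 0.6116118214.
Correction |R − A(h/2)| = 1.306e-04; gap |A(h/2) − A(h)| = 3.918e-04.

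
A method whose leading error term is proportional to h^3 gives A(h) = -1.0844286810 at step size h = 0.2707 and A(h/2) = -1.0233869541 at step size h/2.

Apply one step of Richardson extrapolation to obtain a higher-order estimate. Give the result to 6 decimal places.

-1.014667

Method order is 3; weight 2^3 = 8.
A(h/2) − A(h) = -1.0233869541 − (-1.0844286810) = 0.0610417269
Divide by 2^3 − 1 = 7: 0.0610417269/7 = 0.0087202467
R = -1.0233869541 + 0.0087202467 = -1.0146667074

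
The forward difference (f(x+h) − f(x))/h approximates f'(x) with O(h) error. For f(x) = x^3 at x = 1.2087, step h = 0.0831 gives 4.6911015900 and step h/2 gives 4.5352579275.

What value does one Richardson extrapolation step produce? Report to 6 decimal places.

4.379414

r = 1, so 2^r = 2.
A(h/2) − A(h) = 4.5352579275 − 4.6911015900 = -0.1558436625
Divide by 2^1 − 1 = 1: (-0.1558436625)/1 = -0.1558436625
R = 4.5352579275 − 0.1558436625 = 4.3794142650
Correction |R − A(h/2)| = 1.558e-01; gap |A(h/2) − A(h)| = 1.558e-01.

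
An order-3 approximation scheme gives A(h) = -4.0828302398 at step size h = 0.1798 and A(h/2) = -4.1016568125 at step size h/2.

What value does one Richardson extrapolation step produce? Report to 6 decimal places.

-4.104346

r = 3, so 2^r = 8.
Top: 8(-4.1016568125) − (-4.0828302398) = -28.7304242602
Divide by 2^3 − 1 = 7.
(-28.7304242602) ÷ 7 = -4.1043463229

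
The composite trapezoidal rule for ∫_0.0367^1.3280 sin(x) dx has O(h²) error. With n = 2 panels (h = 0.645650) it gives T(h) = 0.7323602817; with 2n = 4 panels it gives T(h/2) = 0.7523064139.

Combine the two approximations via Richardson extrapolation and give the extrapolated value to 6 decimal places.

0.758955

Order 2 gives 2^r = 4 and 2^r − 1 = 3.
A(h/2) − A(h) = 0.7523064139 − 0.7323602817 = 0.0199461322
Divide by 2^2 − 1 = 3: 0.0199461322/3 = 0.0066487107
R = A(h/2) + (A(h/2) − A(h))/3 = 0.7523064139 + 0.0066487107 = 0.7589551246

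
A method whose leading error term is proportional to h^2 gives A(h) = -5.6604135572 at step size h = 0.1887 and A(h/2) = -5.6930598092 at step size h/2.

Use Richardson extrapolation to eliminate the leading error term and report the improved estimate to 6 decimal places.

Leading term ∝ h^2; use weight 4 = 2^2.
4×(-5.6930598092) = -22.7722392368; subtract (-5.6604135572) → -17.1118256796
(-17.1118256796) ÷ 3 = -5.7039418932

-5.703942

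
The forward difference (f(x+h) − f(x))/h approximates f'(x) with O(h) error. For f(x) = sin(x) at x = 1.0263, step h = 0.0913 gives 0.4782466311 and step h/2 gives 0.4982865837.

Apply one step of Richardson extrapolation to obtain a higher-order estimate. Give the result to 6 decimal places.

r = 1: numerator weight 2, denominator 1.
Top: 2(0.4982865837) − (0.4782466311) = 0.5183265363
Extrapolated: 0.5183265363 / 1 = 0.5183265363

0.518327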